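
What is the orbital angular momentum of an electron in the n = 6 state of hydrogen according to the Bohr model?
6.33e-34 J·s (or 6ℏ)

In the Bohr model, angular momentum is quantized:
L = nℏ

where ℏ = h/(2π) = 1.0546e-34 J·s

For n = 6:
L = 6 × 1.0546e-34 J·s
L = 6.33e-34 J·s

This can also be written as L = 6ℏ.
The angular momentum is an integer multiple of the reduced Planck constant.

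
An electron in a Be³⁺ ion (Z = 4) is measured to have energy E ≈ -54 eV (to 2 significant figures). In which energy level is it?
n = 2

The exact energy levels follow E_n = -13.6057 Z² / n² eV with Z = 4.

The measured value (-54 eV) is reported to only 2 significant figures, so we must test candidate n values and see which one matches to that precision.

Candidate energies:
  n = 1:  E = -13.6057 × 4² / 1² = -217.69120 eV
  n = 2:  E = -13.6057 × 4² / 2² = -54.42280 eV  ← matches
  n = 3:  E = -13.6057 × 4² / 3² = -24.18791 eV
  n = 4:  E = -13.6057 × 4² / 4² = -13.60570 eV

Checking against the measurement of -54 eV (2 sig figs), only n = 2 agrees:
E_2 = -54.42280 eV, which rounds to -54 eV ✓

Therefore n = 2.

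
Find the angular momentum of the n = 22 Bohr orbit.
2.3201e-33 J·s (or 22ℏ)

In the Bohr model, angular momentum is quantized:
L = nℏ

where ℏ = h/(2π) = 1.054572e-34 J·s

For n = 22:
L = 22 × 1.054572e-34 J·s
L = 2.3201e-33 J·s

This can also be written as L = 22ℏ.
The angular momentum is an integer multiple of the reduced Planck constant.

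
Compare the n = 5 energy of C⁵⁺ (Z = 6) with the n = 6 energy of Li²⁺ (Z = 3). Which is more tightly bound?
C⁵⁺ at n = 5 (E = -19.59221 eV)

Using E_n = -13.6057 Z² / n² eV:

C⁵⁺ (Z = 6) at n = 5:
E = -13.6057 × 6² / 5² = -13.6057 × 36 / 25 = -19.59220800 eV

Li²⁺ (Z = 3) at n = 6:
E = -13.6057 × 3² / 6² = -13.6057 × 9 / 36 = -3.40142500 eV

Since -19.59220800 eV < -3.40142500 eV,
C⁵⁺ at n = 5 is more tightly bound (requires more energy to ionize).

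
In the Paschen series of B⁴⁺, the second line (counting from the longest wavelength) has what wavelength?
51.26 nm

The lines of a series are numbered from the longest wavelength (smallest ΔE) outward; the second line is the transition from n = n_f + 2 to n_f.
The Paschen series has all transitions ending at n_f = 3.

For B⁴⁺ (Z = 5), the second line (β-line) is the jump from n = 5 to n = 3:
E_5 = -13.6057 × 5² / 5² = -13.6057 eV
E_3 = -13.6057 × 5² / 3² = -37.7936 eV
ΔE = E_5 - E_3 = 24.1879 eV

λ = hc/E = 1239.84 eV·nm / 24.1879 eV
λ = 51.26 nm

This is the β-line of the Paschen series in B⁴⁺.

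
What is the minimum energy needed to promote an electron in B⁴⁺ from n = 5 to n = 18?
12.56 eV

The energy levels of a hydrogen-like atom are E_n = -13.6057 Z² eV / n².

Energy at n = 5: E_5 = -13.6057 × 5² / 5² = -13.60570 eV
Energy at n = 18: E_18 = -13.6057 × 5² / 18² = -1.04982 eV

The excitation energy is the difference:
ΔE = E_18 - E_5
ΔE = -1.04982 - (-13.60570)
ΔE = 12.56 eV

Since this is positive, energy must be absorbed (photon absorption).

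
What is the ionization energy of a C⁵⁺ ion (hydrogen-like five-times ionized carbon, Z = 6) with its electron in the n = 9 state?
6.047 eV

The ionization energy is the energy needed to remove the electron completely (n → ∞).

For a hydrogen-like ion with Z = 6, E_n = -13.6057 Z² / n² eV.

At n = 9: E_9 = -13.6057 × 6² / 9² = -6.046978 eV
At n = ∞: E_∞ = 0 eV

Ionization energy = E_∞ - E_9 = 0 - (-6.046978) = 6.046978 eV
Ionization energy ≈ 6.047 eV

This is also called the binding energy of the electron in state n = 9.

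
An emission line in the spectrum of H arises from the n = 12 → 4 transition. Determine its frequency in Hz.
1.83e+14 Hz

First, find the transition energy:
E_12 = -13.6057 / 12² = -0.094484 eV
E_4 = -13.6057 / 4² = -0.850356 eV
|ΔE| = |E_4 - E_12| = 0.755872 eV

Convert to Joules: E = 0.755872 eV × (1.602177 × 10⁻¹⁹ J/eV) = 1.2110e-19 J

Using E = hf:
f = E/h = 1.2110e-19 J / (6.62607 × 10⁻³⁴ J·s)
f = 1.83e+14 Hz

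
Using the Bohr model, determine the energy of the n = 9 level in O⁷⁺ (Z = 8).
-10.750183 eV

For hydrogen-like ions, the energy levels scale with Z²:
E_n = -13.6057 Z² / n² eV

For O⁷⁺ (Z = 8) at n = 9:
E_9 = -13.6057 × 8² / 9²
E_9 = -13.6057 × 64 / 81
E_9 = -870.7648 / 81
E_9 = -10.750183 eV

The energy is 64 times more negative than hydrogen at the same n due to the stronger nuclear charge.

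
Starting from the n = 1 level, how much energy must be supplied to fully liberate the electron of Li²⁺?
122.4513 eV

The ionization energy is the energy needed to remove the electron completely (n → ∞).

For a hydrogen-like ion with Z = 3, E_n = -13.6057 Z² / n² eV.

At n = 1: E_1 = -13.6057 × 3² / 1² = -122.4513000 eV
At n = ∞: E_∞ = 0 eV

Ionization energy = E_∞ - E_1 = 0 - (-122.4513000) = 122.4513000 eV
Ionization energy ≈ 122.4513 eV

This is also called the binding energy of the electron in state n = 1.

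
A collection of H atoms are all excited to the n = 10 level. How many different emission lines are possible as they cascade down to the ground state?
45

The electron can occupy levels n = 1, 2, ..., 10 during de-excitation — that is m = 10 - 1 + 1 = 10 distinct levels.

The number of distinct spectral lines equals the number of ways to choose 2 of these m levels (each pair gives one possible emission transition):

Number of lines = m(m-1)/2 = 10×9/2 = 45

These correspond to all possible transitions between the 10 levels:
10 → 9, 10 → 8, 10 → 7, 10 → 6, 10 → 5, 10 → 4, 10 → 3, 10 → 2...

Each transition produces a photon with a unique energy (and thus wavelength). This count does not depend on Z.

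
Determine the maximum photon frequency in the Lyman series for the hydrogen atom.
3.28984e+15 Hz

The series limit corresponds to the transition from n = ∞ to n = 1.
This is the highest energy (shortest wavelength) transition in the Lyman series.

E_∞ = 0 eV
E_1 = -13.6057 / 1² = -13.6057000 eV

Energy at series limit:
ΔE = E_∞ - E_1 = 0 - (-13.6057000) = 13.6057000 eV
E = 13.6057000 eV × (1.602177 × 10⁻¹⁹ J/eV) = 2.1798740e-18 J
f = E/h = 2.1798740e-18 J / (6.62607 × 10⁻³⁴ J·s) = 3.28984e+15 Hz

This energy equals the ionization energy from the n = 1 state of hydrogen.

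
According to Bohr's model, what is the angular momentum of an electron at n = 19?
2.00369e-33 J·s (or 19ℏ)

In the Bohr model, angular momentum is quantized:
L = nℏ

where ℏ = h/(2π) = 1.0545718e-34 J·s

For n = 19:
L = 19 × 1.0545718e-34 J·s
L = 2.00369e-33 J·s

This can also be written as L = 19ℏ.
The angular momentum is an integer multiple of the reduced Planck constant.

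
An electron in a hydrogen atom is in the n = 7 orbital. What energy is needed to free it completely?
0.278 eV

The ionization energy is the energy needed to remove the electron completely (n → ∞).

For hydrogen, E_n = -13.6057 eV / n².

At n = 7: E_7 = -13.6057 / 7² = -0.277667 eV
At n = ∞: E_∞ = 0 eV

Ionization energy = E_∞ - E_7 = 0 - (-0.277667) = 0.277667 eV
Ionization energy ≈ 0.278 eV

This is also called the binding energy of the electron in state n = 7.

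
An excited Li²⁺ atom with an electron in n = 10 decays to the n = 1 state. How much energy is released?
121.226787 eV

The energy levels are E_n = -13.6057 Z² eV / n².

Energy at n = 10: E_10 = -13.6057 × 3² / 10² = -1.224513000 eV
Energy at n = 1: E_1 = -13.6057 × 3² / 1² = -122.451300000 eV

For emission (electron falling to lower state), the photon energy is:
E_photon = E_10 - E_1 = |-1.224513000 - (-122.451300000)|
E_photon = 121.226787 eV

This energy is carried away by the emitted photon.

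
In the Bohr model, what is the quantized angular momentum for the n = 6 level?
6.32743e-34 J·s (or 6ℏ)

In the Bohr model, angular momentum is quantized:
L = nℏ

where ℏ = h/(2π) = 1.0545718e-34 J·s

For n = 6:
L = 6 × 1.0545718e-34 J·s
L = 6.32743e-34 J·s

This can also be written as L = 6ℏ.
The angular momentum is an integer multiple of the reduced Planck constant.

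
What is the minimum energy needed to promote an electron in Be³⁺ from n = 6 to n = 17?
5.293721 eV

The energy levels of a hydrogen-like atom are E_n = -13.6057 Z² eV / n².

Energy at n = 6: E_6 = -13.6057 × 4² / 6² = -6.046977778 eV
Energy at n = 17: E_17 = -13.6057 × 4² / 17² = -0.753256747 eV

The excitation energy is the difference:
ΔE = E_17 - E_6
ΔE = -0.753256747 - (-6.046977778)
ΔE = 5.293721 eV

Since this is positive, energy must be absorbed (photon absorption).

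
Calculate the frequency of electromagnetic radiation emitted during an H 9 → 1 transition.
3.25e+15 Hz

First, find the transition energy:
E_9 = -13.6057 / 9² = -0.1679716 eV
E_1 = -13.6057 / 1² = -13.6057000 eV
|ΔE| = |E_1 - E_9| = 13.4377284 eV

Convert to Joules: E = 13.4377284 eV × (1.602177 × 10⁻¹⁹ J/eV) = 2.1530e-18 J

Using E = hf:
f = E/h = 2.1530e-18 J / (6.62607 × 10⁻³⁴ J·s)
f = 3.25e+15 Hz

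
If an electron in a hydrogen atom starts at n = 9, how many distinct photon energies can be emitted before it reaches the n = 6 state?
6

The electron can occupy levels n = 6, 7, ..., 9 during de-excitation — that is m = 9 - 6 + 1 = 4 distinct levels.

The number of distinct spectral lines equals the number of ways to choose 2 of these m levels (each pair gives one possible emission transition):

Number of lines = m(m-1)/2 = 4×3/2 = 6

These correspond to all possible transitions between the 4 levels:
9 → 8, 9 → 7, 9 → 6, 8 → 7, 8 → 6, 7 → 6

Each transition produces a photon with a unique energy (and thus wavelength). This count does not depend on Z.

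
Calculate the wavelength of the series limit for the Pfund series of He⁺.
569.54071 nm

The series limit corresponds to the transition from n = ∞ to n = 5.
This is the highest energy (shortest wavelength) transition in the Pfund series.

E_∞ = 0 eV
E_5 = -13.6057 × 2² / 5² = -2.176912000 eV

Energy at series limit:
ΔE = E_∞ - E_5 = 0 - (-2.176912000) = 2.176912000 eV
λ = hc/E = 1239.84 eV·nm / 2.176912000 eV = 569.54071 nm

This energy equals the ionization energy from the n = 5 state of He⁺.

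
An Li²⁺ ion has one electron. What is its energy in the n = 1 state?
-122.45 eV

For hydrogen-like ions, the energy levels scale with Z²:
E_n = -13.6057 Z² / n² eV

For Li²⁺ (Z = 3) at n = 1:
E_1 = -13.6057 × 3² / 1²
E_1 = -13.6057 × 9 / 1
E_1 = -122.4513 / 1
E_1 = -122.45 eV

The energy is 9 times more negative than hydrogen at the same n due to the stronger nuclear charge.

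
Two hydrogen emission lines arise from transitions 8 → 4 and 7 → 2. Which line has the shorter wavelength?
7 → 2

Calculate the energy for each transition:

Transition 8 → 4:
ΔE₁ = |E_4 - E_8| = |-13.6057/4² - (-13.6057/8²)|
ΔE₁ = |-0.85035625 - (-0.21258906)| = 0.63777 eV

Transition 7 → 2:
ΔE₂ = |E_2 - E_7| = |-13.6057/2² - (-13.6057/7²)|
ΔE₂ = |-3.40142500 - (-0.27766735)| = 3.12376 eV

Since 3.12376 eV > 0.63777 eV, the transition 7 → 2 emits the more energetic photon.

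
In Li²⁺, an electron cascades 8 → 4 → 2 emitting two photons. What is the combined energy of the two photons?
28.69952 eV

The energy levels of Li²⁺ are E_n = -13.6057 × 3² / n² eV.

First transition (8 → 4):
ΔE₁ = |E_4 - E_8|
ΔE₁ = |-7.65320625000 - (-1.91330156250)| = 5.73990469 eV

Second transition (4 → 2):
ΔE₂ = |E_2 - E_4|
ΔE₂ = |-30.61282500000 - (-7.65320625000)| = 22.95961875 eV

Total energy released:
E_total = ΔE₁ + ΔE₂ = 5.73990469 + 22.95961875 = 28.69952 eV

Note: This equals the direct transition 8 → 2: 28.69952 eV ✓
Energy is conserved regardless of the path taken.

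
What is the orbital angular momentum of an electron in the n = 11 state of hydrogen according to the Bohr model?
1.16003e-33 J·s (or 11ℏ)

In the Bohr model, angular momentum is quantized:
L = nℏ

where ℏ = h/(2π) = 1.0545718e-34 J·s

For n = 11:
L = 11 × 1.0545718e-34 J·s
L = 1.16003e-33 J·s

This can also be written as L = 11ℏ.
The angular momentum is an integer multiple of the reduced Planck constant.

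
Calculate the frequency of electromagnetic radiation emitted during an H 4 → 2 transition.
6.16846e+14 Hz

First, find the transition energy:
E_4 = -13.6057 / 4² = -0.85035625 eV
E_2 = -13.6057 / 2² = -3.40142500 eV
|ΔE| = |E_2 - E_4| = 2.55106875 eV

Convert to Joules: E = 2.55106875 eV × (1.602177 × 10⁻¹⁹ J/eV) = 4.0872637e-19 J

Using E = hf:
f = E/h = 4.0872637e-19 J / (6.62607 × 10⁻³⁴ J·s)
f = 6.16846e+14 Hz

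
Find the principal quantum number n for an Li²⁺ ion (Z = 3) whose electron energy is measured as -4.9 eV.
n = 5

The exact energy levels follow E_n = -13.6057 Z² / n² eV with Z = 3.

The measured value (-4.9 eV) is reported to only 2 significant figures, so we must test candidate n values and see which one matches to that precision.

Candidate energies:
  n = 3:  E = -13.6057 × 3² / 3² = -13.60570 eV
  n = 4:  E = -13.6057 × 3² / 4² = -7.65321 eV
  n = 5:  E = -13.6057 × 3² / 5² = -4.89805 eV  ← matches
  n = 6:  E = -13.6057 × 3² / 6² = -3.40143 eV
  n = 7:  E = -13.6057 × 3² / 7² = -2.49901 eV

Checking against the measurement of -4.9 eV (2 sig figs), only n = 5 agrees:
E_5 = -4.89805 eV, which rounds to -4.9 eV ✓

Therefore n = 5.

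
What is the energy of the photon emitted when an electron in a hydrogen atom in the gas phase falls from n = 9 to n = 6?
0.20996 eV

The energy levels are E_n = -13.6057 eV / n².

Energy at n = 9: E_9 = -13.6057 / 9² = -0.16797160 eV
Energy at n = 6: E_6 = -13.6057 / 6² = -0.37793611 eV

For emission (electron falling to lower state), the photon energy is:
E_photon = E_9 - E_6 = |-0.16797160 - (-0.37793611)|
E_photon = 0.20996 eV

This energy is carried away by the emitted photon.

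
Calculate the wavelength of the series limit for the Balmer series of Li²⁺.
40.5007 nm

The series limit corresponds to the transition from n = ∞ to n = 2.
This is the highest energy (shortest wavelength) transition in the Balmer series.

E_∞ = 0 eV
E_2 = -13.6057 × 3² / 2² = -30.612825 eV

Energy at series limit:
ΔE = E_∞ - E_2 = 0 - (-30.612825) = 30.612825 eV
λ = hc/E = 1239.84 eV·nm / 30.612825 eV = 40.5007 nm

This energy equals the ionization energy from the n = 2 state of Li²⁺.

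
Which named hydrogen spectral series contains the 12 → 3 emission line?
Paschen series

The spectral series in hydrogen are named based on the final (lower) energy level:
- Lyman series: n_final = 1 (ultraviolet)
- Balmer series: n_final = 2 (visible/near-UV)
- Paschen series: n_final = 3 (infrared)
- Brackett series: n_final = 4 (infrared)
- Pfund series: n_final = 5 (far infrared)

Since this transition ends at n = 3, it belongs to the Paschen series.

For reference, this 12 → 3 line has photon energy
ΔE = 13.6057 eV × (1/3² - 1/12²) = 1.41726042 eV,
corresponding to wavelength λ = hc/ΔE = 1239.84 eV·nm / 1.41726042 eV = 874.8145 nm in the infrared region.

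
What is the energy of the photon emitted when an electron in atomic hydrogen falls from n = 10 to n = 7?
0.142 eV

The energy levels are E_n = -13.6057 eV / n².

Energy at n = 10: E_10 = -13.6057 / 10² = -0.136057 eV
Energy at n = 7: E_7 = -13.6057 / 7² = -0.277667 eV

For emission (electron falling to lower state), the photon energy is:
E_photon = E_10 - E_7 = |-0.136057 - (-0.277667)|
E_photon = 0.142 eV

This energy is carried away by the emitted photon.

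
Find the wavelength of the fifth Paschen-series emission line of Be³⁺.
59.65 nm

The lines of a series are numbered from the longest wavelength (smallest ΔE) outward; the fifth line is the transition from n = n_f + 5 to n_f.
The Paschen series has all transitions ending at n_f = 3.

For Be³⁺ (Z = 4), the fifth line (ε-line) is the jump from n = 8 to n = 3:
E_8 = -13.6057 × 4² / 8² = -3.4014 eV
E_3 = -13.6057 × 4² / 3² = -24.1879 eV
ΔE = E_8 - E_3 = 20.7865 eV

λ = hc/E = 1239.84 eV·nm / 20.7865 eV
λ = 59.65 nm

This is the ε-line of the Paschen series in Be³⁺.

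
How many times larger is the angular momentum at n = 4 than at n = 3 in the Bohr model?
1.3333

In the Bohr model, L_n = nℏ, so the ratio is purely the ratio of quantum numbers:

L_4/L_3 = 4ℏ / 3ℏ = 4/3 = 1.3333

The angular momentum scales linearly with n.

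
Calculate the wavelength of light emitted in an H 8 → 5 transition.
3738.52362 nm

First, find the transition energy using E_n = -13.6057 / n² eV:
E_8 = -13.6057 / 8² = -0.21258906250 eV
E_5 = -13.6057 / 5² = -0.54422800000 eV

Photon energy: |ΔE| = |E_5 - E_8| = 0.33163893750 eV

Convert to wavelength using E = hc/λ with hc = 1239.84 eV·nm:
λ = hc/E = 1239.84 eV·nm / 0.33163893750 eV
λ = 3738.52362 nm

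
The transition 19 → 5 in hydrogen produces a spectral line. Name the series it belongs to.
Pfund series

The spectral series in hydrogen are named based on the final (lower) energy level:
- Lyman series: n_final = 1 (ultraviolet)
- Balmer series: n_final = 2 (visible/near-UV)
- Paschen series: n_final = 3 (infrared)
- Brackett series: n_final = 4 (infrared)
- Pfund series: n_final = 5 (far infrared)

Since this transition ends at n = 5, it belongs to the Pfund series.

For reference, this 19 → 5 line has photon energy
ΔE = 13.6057 eV × (1/5² - 1/19²) = 0.5065390803 eV,
corresponding to wavelength λ = hc/ΔE = 1239.84 eV·nm / 0.5065390803 eV = 2447.6690 nm in the far infrared region.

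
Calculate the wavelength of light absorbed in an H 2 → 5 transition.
433.94 nm

First, find the transition energy using E_n = -13.6057 / n² eV:
E_2 = -13.6057 / 2² = -3.401425 eV
E_5 = -13.6057 / 5² = -0.544228 eV

Photon energy: |ΔE| = |E_5 - E_2| = 2.857197 eV

Convert to wavelength using E = hc/λ with hc = 1239.84 eV·nm:
λ = hc/E = 1239.84 eV·nm / 2.857197 eV
λ = 433.94 nm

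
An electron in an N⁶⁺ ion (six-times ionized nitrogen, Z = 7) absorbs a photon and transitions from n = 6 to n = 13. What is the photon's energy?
14.574022 eV

The energy levels of a hydrogen-like atom are E_n = -13.6057 Z² eV / n².

Energy at n = 6: E_6 = -13.6057 × 7² / 6² = -18.518869444 eV
Energy at n = 13: E_13 = -13.6057 × 7² / 13² = -3.944847929 eV

The excitation energy is the difference:
ΔE = E_13 - E_6
ΔE = -3.944847929 - (-18.518869444)
ΔE = 14.574022 eV

Since this is positive, energy must be absorbed (photon absorption).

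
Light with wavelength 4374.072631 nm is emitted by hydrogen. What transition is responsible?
n = 12 → n = 6

First, find the photon energy from the wavelength (hc = 1239.84 eV·nm):
E = hc/λ = 1239.84 eV·nm / 4374.072631 nm = 0.28345208 eV

The energy levels of hydrogen satisfy E_n = -13.6057 / n² eV, so an emission n_i → n_f releases
ΔE = 13.6057 × (1/n_f² − 1/n_i²) eV.

Setting ΔE equal to the photon energy:
1/n_f² − 1/n_i² = 0.28345208 / 13.6057 = 0.020833333

Since 1/n_i² must be positive, we need 1/n_f² > 0.020833333, i.e. n_f ≤ 6. For each allowed n_f, solve n_i = (1/n_f² − 0.020833333)^(−1/2) and check whether it is a whole number:
  n_f = 1: 1/n_i² = 1.000000000 − 0.020833333 = 0.979166667 → n_i = 1.011  (not an integer) ✗
  n_f = 2: 1/n_i² = 0.250000000 − 0.020833333 = 0.229166667 → n_i = 2.089  (not an integer) ✗
  n_f = 3: 1/n_i² = 0.111111111 − 0.020833333 = 0.090277778 → n_i = 3.328  (not an integer) ✗
  n_f = 4: 1/n_i² = 0.062500000 − 0.020833333 = 0.041666667 → n_i = 4.899  (not an integer) ✗
  n_f = 5: 1/n_i² = 0.040000000 − 0.020833333 = 0.019166667 → n_i = 7.223  (not an integer) ✗
  n_f = 6: 1/n_i² = 0.027777778 − 0.020833333 = 0.006944445 → n_i = 12.000  → integer, n_i = 12 ✓

Only n_f = 6 gives an integer upper level, n_i = 12.

The transition is from n = 12 to n = 6 (emission).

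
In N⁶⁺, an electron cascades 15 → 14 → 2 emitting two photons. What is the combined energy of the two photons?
163.7068 eV

The energy levels of N⁶⁺ are E_n = -13.6057 × 7² / n² eV.

First transition (15 → 14):
ΔE₁ = |E_14 - E_15|
ΔE₁ = |-3.4014250000 - (-2.9630191111)| = 0.4384059 eV

Second transition (14 → 2):
ΔE₂ = |E_2 - E_14|
ΔE₂ = |-166.6698250000 - (-3.4014250000)| = 163.2684000 eV

Total energy released:
E_total = ΔE₁ + ΔE₂ = 0.4384059 + 163.2684000 = 163.7068 eV

Note: This equals the direct transition 15 → 2: 163.7068 eV ✓
Energy is conserved regardless of the path taken.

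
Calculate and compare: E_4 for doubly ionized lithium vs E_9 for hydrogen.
Li²⁺ at n = 4 (E = -7.653 eV)

Using E_n = -13.6057 Z² / n² eV:

Li²⁺ (Z = 3) at n = 4:
E = -13.6057 × 3² / 4² = -13.6057 × 9 / 16 = -7.653206 eV

H (Z = 1) at n = 9:
E = -13.6057 × 1² / 9² = -13.6057 × 1 / 81 = -0.167972 eV

Since -7.653206 eV < -0.167972 eV,
Li²⁺ at n = 4 is more tightly bound (requires more energy to ionize).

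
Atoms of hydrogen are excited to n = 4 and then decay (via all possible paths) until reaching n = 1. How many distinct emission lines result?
6

The electron can occupy levels n = 1, 2, ..., 4 during de-excitation — that is m = 4 - 1 + 1 = 4 distinct levels.

The number of distinct spectral lines equals the number of ways to choose 2 of these m levels (each pair gives one possible emission transition):

Number of lines = m(m-1)/2 = 4×3/2 = 6

These correspond to all possible transitions between the 4 levels:
4 → 3, 4 → 2, 4 → 1, 3 → 2, 3 → 1, 2 → 1

Each transition produces a photon with a unique energy (and thus wavelength). This count does not depend on Z.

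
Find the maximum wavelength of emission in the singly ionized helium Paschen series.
468.6506 nm

The longest wavelength corresponds to the smallest energy transition in the series.
The Paschen series has all transitions ending at n_f = 3.

For He⁺ (Z = 2), the first line (α-line) is the jump from n = 4 to n = 3:
E_4 = -13.6057 × 2² / 4² = -3.40142500 eV
E_3 = -13.6057 × 2² / 3² = -6.04697778 eV
ΔE = E_4 - E_3 = 2.64555278 eV

λ = hc/E = 1239.84 eV·nm / 2.64555278 eV
λ = 468.6506 nm

This is the α-line of the Paschen series in He⁺.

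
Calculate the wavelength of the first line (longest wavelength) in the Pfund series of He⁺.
1863.95141 nm

The longest wavelength corresponds to the smallest energy transition in the series.
The Pfund series has all transitions ending at n_f = 5.

For He⁺ (Z = 2), the first line (α-line) is the jump from n = 6 to n = 5:
E_6 = -13.6057 × 2² / 6² = -1.51174444444 eV
E_5 = -13.6057 × 2² / 5² = -2.17691200000 eV
ΔE = E_6 - E_5 = 0.66516755556 eV

λ = hc/E = 1239.84 eV·nm / 0.66516755556 eV
λ = 1863.95141 nm

This is the α-line of the Pfund series in He⁺.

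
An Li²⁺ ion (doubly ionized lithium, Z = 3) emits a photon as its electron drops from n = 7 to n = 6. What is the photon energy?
0.902 eV

The energy levels are E_n = -13.6057 Z² eV / n².

Energy at n = 7: E_7 = -13.6057 × 3² / 7² = -2.499006 eV
Energy at n = 6: E_6 = -13.6057 × 3² / 6² = -3.401425 eV

For emission (electron falling to lower state), the photon energy is:
E_photon = E_7 - E_6 = |-2.499006 - (-3.401425)|
E_photon = 0.902 eV

This energy is carried away by the emitted photon.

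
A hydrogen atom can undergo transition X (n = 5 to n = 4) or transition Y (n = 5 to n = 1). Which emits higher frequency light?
5 → 1

Calculate the energy for each transition:

Transition 5 → 4:
ΔE₁ = |E_4 - E_5| = |-13.6057/4² - (-13.6057/5²)|
ΔE₁ = |-0.85035625000 - (-0.54422800000)| = 0.30612825 eV

Transition 5 → 1:
ΔE₂ = |E_1 - E_5| = |-13.6057/1² - (-13.6057/5²)|
ΔE₂ = |-13.60570000000 - (-0.54422800000)| = 13.06147200 eV

Since 13.06147200 eV > 0.30612825 eV, the transition 5 → 1 emits the more energetic photon.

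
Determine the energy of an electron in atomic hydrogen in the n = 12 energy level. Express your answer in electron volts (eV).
-0.09 eV

The energy levels of a hydrogen-like atom are given by:
E_n = -13.6057 eV / n²

For n = 12:
E_12 = -13.6057 eV / 12²
E_12 = -13.6057 eV / 144
E_12 = -0.09 eV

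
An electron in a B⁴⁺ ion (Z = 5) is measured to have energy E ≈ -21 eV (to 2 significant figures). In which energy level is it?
n = 4

The exact energy levels follow E_n = -13.6057 Z² / n² eV with Z = 5.

The measured value (-21 eV) is reported to only 2 significant figures, so we must test candidate n values and see which one matches to that precision.

Candidate energies:
  n = 2:  E = -13.6057 × 5² / 2² = -85.03563 eV
  n = 3:  E = -13.6057 × 5² / 3² = -37.79361 eV
  n = 4:  E = -13.6057 × 5² / 4² = -21.25891 eV  ← matches
  n = 5:  E = -13.6057 × 5² / 5² = -13.60570 eV
  n = 6:  E = -13.6057 × 5² / 6² = -9.44840 eV

Checking against the measurement of -21 eV (2 sig figs), only n = 4 agrees:
E_4 = -21.25891 eV, which rounds to -21 eV ✓

Therefore n = 4.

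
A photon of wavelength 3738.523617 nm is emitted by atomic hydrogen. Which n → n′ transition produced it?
n = 8 → n = 5

First, find the photon energy from the wavelength (hc = 1239.84 eV·nm):
E = hc/λ = 1239.84 eV·nm / 3738.523617 nm = 0.33163894 eV

The energy levels of hydrogen satisfy E_n = -13.6057 / n² eV, so an emission n_i → n_f releases
ΔE = 13.6057 × (1/n_f² − 1/n_i²) eV.

Setting ΔE equal to the photon energy:
1/n_f² − 1/n_i² = 0.33163894 / 13.6057 = 0.024375000

Since 1/n_i² must be positive, we need 1/n_f² > 0.024375000, i.e. n_f ≤ 6. For each allowed n_f, solve n_i = (1/n_f² − 0.024375000)^(−1/2) and check whether it is a whole number:
  n_f = 1: 1/n_i² = 1.000000000 − 0.024375000 = 0.975625000 → n_i = 1.012  (not an integer) ✗
  n_f = 2: 1/n_i² = 0.250000000 − 0.024375000 = 0.225625000 → n_i = 2.105  (not an integer) ✗
  n_f = 3: 1/n_i² = 0.111111111 − 0.024375000 = 0.086736111 → n_i = 3.395  (not an integer) ✗
  n_f = 4: 1/n_i² = 0.062500000 − 0.024375000 = 0.038125000 → n_i = 5.121  (not an integer) ✗
  n_f = 5: 1/n_i² = 0.040000000 − 0.024375000 = 0.015625000 → n_i = 8.000  → integer, n_i = 8 ✓
  n_f = 6: 1/n_i² = 0.027777778 − 0.024375000 = 0.003402778 → n_i = 17.143  (not an integer) ✗

Only n_f = 5 gives an integer upper level, n_i = 8.

The transition is from n = 8 to n = 5 (emission).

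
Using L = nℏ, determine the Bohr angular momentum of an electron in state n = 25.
2.63643e-33 J·s (or 25ℏ)

In the Bohr model, angular momentum is quantized:
L = nℏ

where ℏ = h/(2π) = 1.0545718e-34 J·s

For n = 25:
L = 25 × 1.0545718e-34 J·s
L = 2.63643e-33 J·s

This can also be written as L = 25ℏ.
The angular momentum is an integer multiple of the reduced Planck constant.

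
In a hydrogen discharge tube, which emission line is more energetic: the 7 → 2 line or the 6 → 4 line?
7 → 2

Calculate the energy for each transition:

Transition 7 → 2:
ΔE₁ = |E_2 - E_7| = |-13.6057/2² - (-13.6057/7²)|
ΔE₁ = |-3.401425000 - (-0.277667347)| = 3.123758 eV

Transition 6 → 4:
ΔE₂ = |E_4 - E_6| = |-13.6057/4² - (-13.6057/6²)|
ΔE₂ = |-0.850356250 - (-0.377936111)| = 0.472420 eV

Since 3.123758 eV > 0.472420 eV, the transition 7 → 2 emits the more energetic photon.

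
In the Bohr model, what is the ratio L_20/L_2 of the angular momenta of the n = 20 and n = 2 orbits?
10.000000

In the Bohr model, L_n = nℏ, so the ratio is purely the ratio of quantum numbers:

L_20/L_2 = 20ℏ / 2ℏ = 20/2 = 10.000000

The angular momentum scales linearly with n.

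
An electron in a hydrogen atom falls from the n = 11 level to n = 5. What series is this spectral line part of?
Pfund series

The spectral series in hydrogen are named based on the final (lower) energy level:
- Lyman series: n_final = 1 (ultraviolet)
- Balmer series: n_final = 2 (visible/near-UV)
- Paschen series: n_final = 3 (infrared)
- Brackett series: n_final = 4 (infrared)
- Pfund series: n_final = 5 (far infrared)

Since this transition ends at n = 5, it belongs to the Pfund series.

For reference, this 11 → 5 line has photon energy
ΔE = 13.6057 eV × (1/5² - 1/11²) = 0.4317841983 eV,
corresponding to wavelength λ = hc/ΔE = 1239.84 eV·nm / 0.4317841983 eV = 2871.4344 nm in the far infrared region.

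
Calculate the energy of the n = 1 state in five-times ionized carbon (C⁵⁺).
-489.80520 eV

For hydrogen-like ions, the energy levels scale with Z²:
E_n = -13.6057 Z² / n² eV

For C⁵⁺ (Z = 6) at n = 1:
E_1 = -13.6057 × 6² / 1²
E_1 = -13.6057 × 36 / 1
E_1 = -489.8052 / 1
E_1 = -489.80520 eV

The energy is 36 times more negative than hydrogen at the same n due to the stronger nuclear charge.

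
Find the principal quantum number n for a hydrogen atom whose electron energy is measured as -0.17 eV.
n = 9

The exact energy levels follow E_n = -13.6057 eV / n².

The measured value (-0.17 eV) is reported to only 2 significant figures, so we must test candidate n values and see which one matches to that precision.

Candidate energies:
  n = 7:  E = -13.6057/7² = -0.27767 eV
  n = 8:  E = -13.6057/8² = -0.21259 eV
  n = 9:  E = -13.6057/9² = -0.16797 eV  ← matches
  n = 10:  E = -13.6057/10² = -0.13606 eV
  n = 11:  E = -13.6057/11² = -0.11244 eV

Checking against the measurement of -0.17 eV (2 sig figs), only n = 9 agrees:
E_9 = -0.16797 eV, which rounds to -0.17 eV ✓

Therefore n = 9.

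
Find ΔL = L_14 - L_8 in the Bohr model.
6.33e-34 J·s (or 6ℏ)

In the Bohr model, L_n = nℏ where ℏ = 1.0546e-34 J·s.

L_14 = 14ℏ = 1.4764e-33 J·s
L_8 = 8ℏ = 8.4368e-34 J·s

ΔL = L_14 - L_8 = (14 - 8)ℏ = 6ℏ
ΔL = 6 × 1.0546e-34 J·s = 6.33e-34 J·s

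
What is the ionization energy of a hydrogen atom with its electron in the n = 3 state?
1.511744 eV

The ionization energy is the energy needed to remove the electron completely (n → ∞).

For hydrogen, E_n = -13.6057 eV / n².

At n = 3: E_3 = -13.6057 / 3² = -1.511744444 eV
At n = ∞: E_∞ = 0 eV

Ionization energy = E_∞ - E_3 = 0 - (-1.511744444) = 1.511744444 eV
Ionization energy ≈ 1.511744 eV

This is also called the binding energy of the electron in state n = 3.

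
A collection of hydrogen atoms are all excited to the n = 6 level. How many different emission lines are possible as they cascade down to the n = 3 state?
6

The electron can occupy levels n = 3, 4, ..., 6 during de-excitation — that is m = 6 - 3 + 1 = 4 distinct levels.

The number of distinct spectral lines equals the number of ways to choose 2 of these m levels (each pair gives one possible emission transition):

Number of lines = m(m-1)/2 = 4×3/2 = 6

These correspond to all possible transitions between the 4 levels:
6 → 5, 6 → 4, 6 → 3, 5 → 4, 5 → 3, 4 → 3

Each transition produces a photon with a unique energy (and thus wavelength). This count does not depend on Z.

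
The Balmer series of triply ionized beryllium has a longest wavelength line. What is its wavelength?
41.01 nm

The longest wavelength corresponds to the smallest energy transition in the series.
The Balmer series has all transitions ending at n_f = 2.

For Be³⁺ (Z = 4), the first line (α-line) is the jump from n = 3 to n = 2:
E_3 = -13.6057 × 4² / 3² = -24.1879 eV
E_2 = -13.6057 × 4² / 2² = -54.4228 eV
ΔE = E_3 - E_2 = 30.2349 eV

λ = hc/E = 1239.84 eV·nm / 30.2349 eV
λ = 41.01 nm

This is the α-line of the Balmer series in Be³⁺.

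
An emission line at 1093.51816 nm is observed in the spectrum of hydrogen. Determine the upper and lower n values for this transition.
n = 6 → n = 3

First, find the photon energy from the wavelength (hc = 1239.84 eV·nm):
E = hc/λ = 1239.84 eV·nm / 1093.51816 nm = 1.1338083 eV

The energy levels of hydrogen satisfy E_n = -13.6057 / n² eV, so an emission n_i → n_f releases
ΔE = 13.6057 × (1/n_f² − 1/n_i²) eV.

Setting ΔE equal to the photon energy:
1/n_f² − 1/n_i² = 1.1338083 / 13.6057 = 0.083333331

Since 1/n_i² must be positive, we need 1/n_f² > 0.083333331, i.e. n_f ≤ 3. For each allowed n_f, solve n_i = (1/n_f² − 0.083333331)^(−1/2) and check whether it is a whole number:
  n_f = 1: 1/n_i² = 1.000000000 − 0.083333331 = 0.916666669 → n_i = 1.044  (not an integer) ✗
  n_f = 2: 1/n_i² = 0.250000000 − 0.083333331 = 0.166666669 → n_i = 2.449  (not an integer) ✗
  n_f = 3: 1/n_i² = 0.111111111 − 0.083333331 = 0.027777780 → n_i = 6.000  → integer, n_i = 6 ✓

Only n_f = 3 gives an integer upper level, n_i = 6.

The transition is from n = 6 to n = 3 (emission).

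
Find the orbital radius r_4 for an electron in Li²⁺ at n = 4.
0.2822 nm (or 2.8223 Å)

The Bohr radius formula is:
r_n = n² a₀ / Z

where a₀ = 0.0529177 nm is the Bohr radius.

For Li²⁺ (Z = 3) at n = 4:
r_4 = 4² × 0.0529177 nm / 3
r_4 = 16 × 0.0529177 nm / 3
r_4 = 0.84668 nm / 3
r_4 = 0.2822 nm

The electron orbits at approximately 0.2822 nm from the nucleus.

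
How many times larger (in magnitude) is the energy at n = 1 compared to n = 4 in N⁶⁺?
16.00

Using E_n = -13.6057 Z² / n² eV with Z = 7:

E_1 = -13.6057 × 7² / 1² = -666.6793 / 1 = -666.67930000 eV
E_4 = -13.6057 × 7² / 4² = -666.6793 / 16 = -41.66745625 eV

The ratio is:
E_1/E_4 = (-666.67930000) / (-41.66745625)
E_1/E_4 = (-666.6793/1) / (-666.6793/16)
E_1/E_4 = 16/1
E_1/E_4 = 16.00
(Note: the Z² factors cancel in the ratio.)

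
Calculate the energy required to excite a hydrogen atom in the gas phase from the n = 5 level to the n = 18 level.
0.5022 eV

The energy levels of a hydrogen-like atom are E_n = -13.6057 eV / n².

Energy at n = 5: E_5 = -13.6057 / 5² = -0.5442280 eV
Energy at n = 18: E_18 = -13.6057 / 18² = -0.0419929 eV

The excitation energy is the difference:
ΔE = E_18 - E_5
ΔE = -0.0419929 - (-0.5442280)
ΔE = 0.5022 eV

Since this is positive, energy must be absorbed (photon absorption).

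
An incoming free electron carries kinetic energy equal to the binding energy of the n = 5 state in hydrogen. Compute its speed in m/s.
4.375e+05 m/s (or 0.14595% of c)

The binding energy at n = 5 for hydrogen is:
E_5 = -13.6057/5² = -0.5442280 eV
|E_5| = 0.5442280 eV

Convert to Joules:
KE = 0.5442280 eV × (1.602177 × 10⁻¹⁹ J/eV) = 8.71950e-20 J

Using KE = ½mv²:
v = √(2·KE/m_e)
v = √(2 × 8.71950e-20 J / 9.10938 × 10⁻³¹ kg)
v = 4.375e+05 m/s

This is approximately 0.14595% the speed of light.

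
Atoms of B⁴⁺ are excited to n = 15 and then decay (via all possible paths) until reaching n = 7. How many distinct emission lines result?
36

The electron can occupy levels n = 7, 8, ..., 15 during de-excitation — that is m = 15 - 7 + 1 = 9 distinct levels.

The number of distinct spectral lines equals the number of ways to choose 2 of these m levels (each pair gives one possible emission transition):

Number of lines = m(m-1)/2 = 9×8/2 = 36

These correspond to all possible transitions between the 9 levels:
15 → 14, 15 → 13, 15 → 12, 15 → 11, 15 → 10, 15 → 9, 15 → 8, 15 → 7...

Each transition produces a photon with a unique energy (and thus wavelength). This count does not depend on Z.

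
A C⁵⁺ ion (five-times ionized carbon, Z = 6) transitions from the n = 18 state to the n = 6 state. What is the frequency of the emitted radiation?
2.9243e+15 Hz

First, find the transition energy:
E_18 = -13.6057 × 6² / 18² = -1.511744 eV
E_6 = -13.6057 × 6² / 6² = -13.605700 eV
|ΔE| = |E_6 - E_18| = 12.093956 eV

Convert to Joules: E = 12.093956 eV × (1.602177 × 10⁻¹⁹ J/eV) = 1.937666e-18 J

Using E = hf:
f = E/h = 1.937666e-18 J / (6.62607 × 10⁻³⁴ J·s)
f = 2.9243e+15 Hz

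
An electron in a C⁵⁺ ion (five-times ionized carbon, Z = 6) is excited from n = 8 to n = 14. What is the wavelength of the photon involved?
240.549449 nm

First, find the transition energy using E_n = -13.6057 Z² / n² eV:
E_8 = -13.6057 × 6² / 8² = -7.6532062500 eV
E_14 = -13.6057 × 6² / 14² = -2.4990061224 eV

Photon energy: |ΔE| = |E_14 - E_8| = 5.1542001276 eV

Convert to wavelength using E = hc/λ with hc = 1239.84 eV·nm:
λ = hc/E = 1239.84 eV·nm / 5.1542001276 eV
λ = 240.549449 nm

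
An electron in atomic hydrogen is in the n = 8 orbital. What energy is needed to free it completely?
0.212589 eV

The ionization energy is the energy needed to remove the electron completely (n → ∞).

For hydrogen, E_n = -13.6057 eV / n².

At n = 8: E_8 = -13.6057 / 8² = -0.212589063 eV
At n = ∞: E_∞ = 0 eV

Ionization energy = E_∞ - E_8 = 0 - (-0.212589063) = 0.212589063 eV
Ionization energy ≈ 0.212589 eV

This is also called the binding energy of the electron in state n = 8.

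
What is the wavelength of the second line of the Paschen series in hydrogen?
1281.46659 nm

The lines of a series are numbered from the longest wavelength (smallest ΔE) outward; the second line is the transition from n = n_f + 2 to n_f.
The Paschen series has all transitions ending at n_f = 3.

For H, the second line (β-line) is the jump from n = 5 to n = 3:
E_5 = -13.6057 / 5² = -0.54422800000 eV
E_3 = -13.6057 / 3² = -1.51174444444 eV
ΔE = E_5 - E_3 = 0.96751644444 eV

λ = hc/E = 1239.84 eV·nm / 0.96751644444 eV
λ = 1281.46659 nm

This is the β-line of the Paschen series in H.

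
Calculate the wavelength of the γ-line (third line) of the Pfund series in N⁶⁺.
76.29640 nm

The lines of a series are numbered from the longest wavelength (smallest ΔE) outward; the third line is the transition from n = n_f + 3 to n_f.
The Pfund series has all transitions ending at n_f = 5.

For N⁶⁺ (Z = 7), the third line (γ-line) is the jump from n = 8 to n = 5:
E_8 = -13.6057 × 7² / 8² = -10.4168641 eV
E_5 = -13.6057 × 7² / 5² = -26.6671720 eV
ΔE = E_8 - E_5 = 16.2503079 eV

λ = hc/E = 1239.84 eV·nm / 16.2503079 eV
λ = 76.29640 nm

This is the γ-line of the Pfund series in N⁶⁺.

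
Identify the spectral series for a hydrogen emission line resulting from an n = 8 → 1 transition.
Lyman series

The spectral series in hydrogen are named based on the final (lower) energy level:
- Lyman series: n_final = 1 (ultraviolet)
- Balmer series: n_final = 2 (visible/near-UV)
- Paschen series: n_final = 3 (infrared)
- Brackett series: n_final = 4 (infrared)
- Pfund series: n_final = 5 (far infrared)

Since this transition ends at n = 1, it belongs to the Lyman series.

For reference, this 8 → 1 line has photon energy
ΔE = 13.6057 eV × (1/1² - 1/8²) = 13.3931109 eV,
corresponding to wavelength λ = hc/ΔE = 1239.84 eV·nm / 13.3931109 eV = 92.57297 nm in the ultraviolet region.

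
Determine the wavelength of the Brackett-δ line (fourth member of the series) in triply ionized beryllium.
121.50 nm

The lines of a series are numbered from the longest wavelength (smallest ΔE) outward; the fourth line is the transition from n = n_f + 4 to n_f.
The Brackett series has all transitions ending at n_f = 4.

For Be³⁺ (Z = 4), the fourth line (δ-line) is the jump from n = 8 to n = 4:
E_8 = -13.6057 × 4² / 8² = -3.40143 eV
E_4 = -13.6057 × 4² / 4² = -13.60570 eV
ΔE = E_8 - E_4 = 10.20427 eV

λ = hc/E = 1239.84 eV·nm / 10.20427 eV
λ = 121.50 nm

This is the δ-line of the Brackett series in Be³⁺.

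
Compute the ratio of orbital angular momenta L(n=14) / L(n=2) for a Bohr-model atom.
7.0000

In the Bohr model, L_n = nℏ, so the ratio is purely the ratio of quantum numbers:

L_14/L_2 = 14ℏ / 2ℏ = 14/2 = 7.0000

The angular momentum scales linearly with n.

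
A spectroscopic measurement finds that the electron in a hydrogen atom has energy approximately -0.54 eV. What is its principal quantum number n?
n = 5

The exact energy levels follow E_n = -13.6057 eV / n².

The measured value (-0.54 eV) is reported to only 2 significant figures, so we must test candidate n values and see which one matches to that precision.

Candidate energies:
  n = 3:  E = -13.6057/3² = -1.51174 eV
  n = 4:  E = -13.6057/4² = -0.85036 eV
  n = 5:  E = -13.6057/5² = -0.54423 eV  ← matches
  n = 6:  E = -13.6057/6² = -0.37794 eV
  n = 7:  E = -13.6057/7² = -0.27767 eV

Checking against the measurement of -0.54 eV (2 sig figs), only n = 5 agrees:
E_5 = -0.54423 eV, which rounds to -0.54 eV ✓

Therefore n = 5.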